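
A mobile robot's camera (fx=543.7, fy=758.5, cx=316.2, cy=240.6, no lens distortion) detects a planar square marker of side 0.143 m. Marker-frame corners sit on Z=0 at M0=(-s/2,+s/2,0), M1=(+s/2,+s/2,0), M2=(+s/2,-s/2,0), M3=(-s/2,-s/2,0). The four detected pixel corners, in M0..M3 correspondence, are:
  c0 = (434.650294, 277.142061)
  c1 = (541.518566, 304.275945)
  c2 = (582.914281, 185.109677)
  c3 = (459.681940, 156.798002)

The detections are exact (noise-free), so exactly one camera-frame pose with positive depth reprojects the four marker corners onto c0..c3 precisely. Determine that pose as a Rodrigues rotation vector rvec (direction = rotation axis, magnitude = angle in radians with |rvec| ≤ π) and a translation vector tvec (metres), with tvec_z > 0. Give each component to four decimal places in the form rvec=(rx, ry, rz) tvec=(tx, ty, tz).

rvec=(0.7074, 0.1640, 0.1336) tvec=(0.2367, -0.0053, 0.6891)

Intrinsics K: fx=543.7, fy=758.5, cx=316.2, cy=240.6
Marker side s = 0.143 m; corners in marker frame (Z=0):
  M0 = (-0.0715, +0.0715, 0)
  M1 = (+0.0715, +0.0715, 0)
  M2 = (+0.0715, -0.0715, 0)
  M3 = (-0.0715, -0.0715, 0)
Detected image corners:
  c0 = (434.650294, 277.142061) px
  c1 = (541.518566, 304.275945) px
  c2 = (582.914281, 185.109677) px
  c3 = (459.681940, 156.798002) px
Planar DLT: solve 8×8 A·h = b for H (H[2,2]=1):
  H  [+724.26533 +248.29020 +502.93956]
  H  [+158.64609 +1057.00163 +234.75264]
  H  [-0.15136 +0.95095 +1.00000]
B = K⁻¹H; ‖b₁‖=1.451147, ‖b₂‖=1.451147; λ = 2/(‖b₁‖+‖b₂‖) = 0.689110, sign → tz>0 ⇒ λ=+0.689110
r₁ = λ·B[:,0] = (+0.97863,+0.17722,-0.10431); r₂ = λ·B[:,1] = (-0.06641,+0.75244,+0.65531)
r₃ = r₁×r₂ = (+0.19462,-0.63437,+0.74813); SVD([r₁ r₂ r₃]) → R = UVᵀ:
  R  [+0.97863 -0.06641 +0.19462]
  R  [+0.17722 +0.75244 -0.63437]
  R  [-0.10431 +0.65531 +0.74813]
t = (+0.23668, -0.00531, +0.68911) m
tr R = 2.479192; θ = arccos((tr R − 1)/2) = 0.738326 rad = 42.303°
axis k = ((R−Rᵀ)₃₂, (R−Rᵀ)₁₃, (R−Rᵀ)₂₁) / (2 sinθ) = (+0.958086, +0.222066, +0.180991)
rvec = θ·k = (+0.707380, +0.163957, +0.133630)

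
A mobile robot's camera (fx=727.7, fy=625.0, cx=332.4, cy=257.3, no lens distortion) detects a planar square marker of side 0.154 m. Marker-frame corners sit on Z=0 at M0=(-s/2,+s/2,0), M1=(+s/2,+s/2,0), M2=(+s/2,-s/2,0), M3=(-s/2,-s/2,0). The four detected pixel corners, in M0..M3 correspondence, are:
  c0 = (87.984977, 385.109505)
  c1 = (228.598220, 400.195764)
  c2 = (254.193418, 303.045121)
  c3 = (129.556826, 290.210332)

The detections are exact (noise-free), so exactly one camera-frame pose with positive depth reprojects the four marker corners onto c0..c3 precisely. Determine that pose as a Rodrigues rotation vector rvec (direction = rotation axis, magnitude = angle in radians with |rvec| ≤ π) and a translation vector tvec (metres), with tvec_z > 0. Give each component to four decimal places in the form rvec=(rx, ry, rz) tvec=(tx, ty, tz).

rvec=(-0.7248, -0.0126, 0.1228) tvec=(-0.1798, 0.1129, 0.8362)

Intrinsics K: fx=727.7, fy=625.0, cx=332.4, cy=257.3
Marker side s = 0.154 m; corners in marker frame (Z=0):
  M0 = (-0.0770, +0.0770, 0)
  M1 = (+0.0770, +0.0770, 0)
  M2 = (+0.0770, -0.0770, 0)
  M3 = (-0.0770, -0.0770, 0)
Detected image corners:
  c0 = (87.984977, 385.109505) px
  c1 = (228.598220, 400.195764) px
  c2 = (254.193418, 303.045121) px
  c3 = (129.556826, 290.210332) px
Planar DLT: solve 8×8 A·h = b for H (H[2,2]=1):
  H  [+851.53303 -356.82781 +175.91720]
  H  [+77.40100 +350.68339 +341.69351]
  H  [-0.03716 -0.79165 +1.00000]
B = K⁻¹H; ‖b₁‖=1.195847, ‖b₂‖=1.195847; λ = 2/(‖b₁‖+‖b₂‖) = 0.836227, sign → tz>0 ⇒ λ=+0.836227
r₁ = λ·B[:,0] = (+0.99272,+0.11635,-0.03107); r₂ = λ·B[:,1] = (-0.10766,+0.74173,-0.66200)
r₃ = r₁×r₂ = (-0.05398,+0.66053,+0.74886); SVD([r₁ r₂ r₃]) → R = UVᵀ:
  R  [+0.99272 -0.10766 -0.05398]
  R  [+0.11635 +0.74173 +0.66053]
  R  [-0.03107 -0.66200 +0.74886]
t = (-0.17982, +0.11292, +0.83623) m
tr R = 2.483316; θ = arccos((tr R − 1)/2) = 0.735258 rad = 42.127°
axis k = ((R−Rᵀ)₃₂, (R−Rᵀ)₁₃, (R−Rᵀ)₂₁) / (2 sinθ) = (-0.985813, -0.017073, +0.166976)
rvec = θ·k = (-0.724827, -0.012553, +0.122770)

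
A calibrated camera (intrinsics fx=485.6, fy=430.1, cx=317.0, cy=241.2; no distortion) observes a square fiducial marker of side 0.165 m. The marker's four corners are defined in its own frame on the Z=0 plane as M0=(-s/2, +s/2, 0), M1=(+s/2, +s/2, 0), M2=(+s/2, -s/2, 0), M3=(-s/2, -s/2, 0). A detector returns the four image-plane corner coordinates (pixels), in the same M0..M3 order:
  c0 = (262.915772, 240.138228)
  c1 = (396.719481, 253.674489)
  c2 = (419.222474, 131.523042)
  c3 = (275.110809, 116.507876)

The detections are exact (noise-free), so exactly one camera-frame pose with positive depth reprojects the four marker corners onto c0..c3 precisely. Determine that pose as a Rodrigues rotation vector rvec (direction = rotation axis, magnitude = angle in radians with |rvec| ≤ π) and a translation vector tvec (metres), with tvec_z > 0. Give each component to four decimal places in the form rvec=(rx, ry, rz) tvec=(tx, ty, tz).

rvec=(0.2626, 0.0033, 0.1147) tvec=(0.0251, -0.0712, 0.5733)

Intrinsics K: fx=485.6, fy=430.1, cx=317.0, cy=241.2
Marker side s = 0.165 m; corners in marker frame (Z=0):
  M0 = (-0.0825, +0.0825, 0)
  M1 = (+0.0825, +0.0825, 0)
  M2 = (+0.0825, -0.0825, 0)
  M3 = (-0.0825, -0.0825, 0)
Detected image corners:
  c0 = (262.915772, 240.138228) px
  c1 = (396.719481, 253.674489) px
  c2 = (419.222474, 131.523042) px
  c3 = (275.110809, 116.507876) px
Planar DLT: solve 8×8 A·h = b for H (H[2,2]=1):
  H  [+847.91243 +47.84350 +338.28558]
  H  [+90.13819 +828.63779 +187.76488]
  H  [+0.02041 +0.45213 +1.00000]
B = K⁻¹H; ‖b₁‖=1.744197, ‖b₂‖=1.744197; λ = 2/(‖b₁‖+‖b₂‖) = 0.573330, sign → tz>0 ⇒ λ=+0.573330
r₁ = λ·B[:,0] = (+0.99346,+0.11359,+0.01170); r₂ = λ·B[:,1] = (-0.11273,+0.95922,+0.25922)
r₃ = r₁×r₂ = (+0.01822,-0.25884,+0.96575); SVD([r₁ r₂ r₃]) → R = UVᵀ:
  R  [+0.99346 -0.11273 +0.01822]
  R  [+0.11359 +0.95922 -0.25884]
  R  [+0.01170 +0.25922 +0.96575]
t = (+0.02513, -0.07123, +0.57333) m
tr R = 2.918424; θ = arccos((tr R − 1)/2) = 0.286596 rad = 16.421°
axis k = ((R−Rᵀ)₃₂, (R−Rᵀ)₁₃, (R−Rᵀ)₂₁) / (2 sinθ) = (+0.916310, +0.011524, +0.400305)
rvec = θ·k = (+0.262610, +0.003303, +0.114726)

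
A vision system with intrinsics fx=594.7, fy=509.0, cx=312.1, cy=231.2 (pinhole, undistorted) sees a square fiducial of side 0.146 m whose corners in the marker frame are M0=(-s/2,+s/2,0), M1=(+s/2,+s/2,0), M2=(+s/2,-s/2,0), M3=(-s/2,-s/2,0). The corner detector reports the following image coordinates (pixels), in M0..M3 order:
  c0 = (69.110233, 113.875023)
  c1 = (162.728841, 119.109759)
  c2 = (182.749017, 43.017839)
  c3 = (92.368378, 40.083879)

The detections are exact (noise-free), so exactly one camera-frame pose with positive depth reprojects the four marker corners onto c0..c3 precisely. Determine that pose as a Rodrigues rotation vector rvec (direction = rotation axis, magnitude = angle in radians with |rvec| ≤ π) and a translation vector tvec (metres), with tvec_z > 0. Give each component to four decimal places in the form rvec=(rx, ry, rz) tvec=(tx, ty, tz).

Intrinsics K: fx=594.7, fy=509.0, cx=312.1, cy=231.2
Marker side s = 0.146 m; corners in marker frame (Z=0):
  M0 = (-0.0730, +0.0730, 0)
  M1 = (+0.0730, +0.0730, 0)
  M2 = (+0.0730, -0.0730, 0)
  M3 = (-0.0730, -0.0730, 0)
Detected image corners:
  c0 = (69.110233, 113.875023) px
  c1 = (162.728841, 119.109759) px
  c2 = (182.749017, 43.017839) px
  c3 = (92.368378, 40.083879) px
Planar DLT: solve 8×8 A·h = b for H (H[2,2]=1):
  H  [+605.23280 -184.72580 +126.31206]
  H  [+12.42866 +490.51904 +78.20797]
  H  [-0.19465 -0.28685 +1.00000]
B = K⁻¹H; ‖b₁‖=1.142239, ‖b₂‖=1.142239; λ = 2/(‖b₁‖+‖b₂‖) = 0.875473, sign → tz>0 ⇒ λ=+0.875473
r₁ = λ·B[:,0] = (+0.98041,+0.09878,-0.17041); r₂ = λ·B[:,1] = (-0.14015,+0.95775,-0.25113)
r₃ = r₁×r₂ = (+0.13840,+0.27009,+0.95284); SVD([r₁ r₂ r₃]) → R = UVᵀ:
  R  [+0.98041 -0.14015 +0.13840]
  R  [+0.09878 +0.95775 +0.27009]
  R  [-0.17041 -0.25113 +0.95284]
t = (-0.27350, -0.26314, +0.87547) m
tr R = 2.891000; θ = arccos((tr R − 1)/2) = 0.331670 rad = 19.003°
axis k = ((R−Rᵀ)₃₂, (R−Rᵀ)₁₃, (R−Rᵀ)₂₁) / (2 sinθ) = (-0.800341, +0.474187, +0.366880)
rvec = θ·k = (-0.265449, +0.157273, +0.121683)

rvec=(-0.2654, 0.1573, 0.1217) tvec=(-0.2735, -0.2631, 0.8755)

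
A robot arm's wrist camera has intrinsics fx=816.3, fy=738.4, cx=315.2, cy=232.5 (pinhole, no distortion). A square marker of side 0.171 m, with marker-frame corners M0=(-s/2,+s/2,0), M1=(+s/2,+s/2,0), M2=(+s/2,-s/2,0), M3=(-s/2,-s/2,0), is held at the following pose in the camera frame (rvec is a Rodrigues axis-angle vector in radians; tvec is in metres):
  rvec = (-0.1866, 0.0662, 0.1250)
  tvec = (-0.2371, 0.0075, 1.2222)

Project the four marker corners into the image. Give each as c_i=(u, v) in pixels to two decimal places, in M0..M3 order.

c0=(91.26, 281.67) c1=(203.95, 294.59) c2=(221.48, 193.04) c3=(111.41, 181.51)

Intrinsics K: fx=816.3, fy=738.4, cx=315.2, cy=232.5
Marker side s = 0.171 m; corners in marker frame (Z=0):
  M0 = (-0.0855, +0.0855, 0)
  M1 = (+0.0855, +0.0855, 0)
  M2 = (+0.0855, -0.0855, 0)
  M3 = (-0.0855, -0.0855, 0)
rvec = (-0.1866, 0.0662, 0.1250), |rvec| = θ = 0.23415 rad = 13.416°
Rodrigues: sinθ=0.23202, 1−cosθ=0.02729; R = I + sinθ·[k]× + (1−cosθ)·[k]×²:
    [+0.99004 -0.13001 +0.05399]
    [+0.11771 +0.97489 +0.18902]
    [-0.07721 -0.18078 +0.98049]
t = (-0.2371, 0.0075, 1.2222) m
M0: Pc = R·M0+t = (-0.33286, +0.08079, +1.21334); u = 816.3·(-0.33286)/1.21334 + 315.2 = 91.2593, v = 738.4·(+0.08079)/1.21334 + 232.5 = 281.6654
M1: Pc = R·M1+t = (-0.16357, +0.10092, +1.20014); u = 816.3·(-0.16357)/1.20014 + 315.2 = 203.9466, v = 738.4·(+0.10092)/1.20014 + 232.5 = 294.5907
M2: Pc = R·M2+t = (-0.14134, -0.06579, +1.23106); u = 816.3·(-0.14134)/1.23106 + 315.2 = 221.4818, v = 738.4·(-0.06579)/1.23106 + 232.5 = 193.0391
M3: Pc = R·M3+t = (-0.31063, -0.08592, +1.24426); u = 816.3·(-0.31063)/1.24426 + 315.2 = 111.4082, v = 738.4·(-0.08592)/1.24426 + 232.5 = 181.5124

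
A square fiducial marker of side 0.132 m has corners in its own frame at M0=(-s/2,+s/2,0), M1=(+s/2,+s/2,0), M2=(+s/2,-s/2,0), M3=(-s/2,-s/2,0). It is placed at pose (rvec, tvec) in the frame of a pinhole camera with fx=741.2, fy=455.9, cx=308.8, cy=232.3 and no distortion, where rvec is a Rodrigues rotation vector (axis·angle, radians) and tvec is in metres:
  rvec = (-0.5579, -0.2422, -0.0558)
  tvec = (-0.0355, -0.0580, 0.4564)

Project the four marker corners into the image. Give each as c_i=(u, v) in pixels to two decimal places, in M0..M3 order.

Intrinsics K: fx=741.2, fy=455.9, cx=308.8, cy=232.3
Marker side s = 0.132 m; corners in marker frame (Z=0):
  M0 = (-0.0660, +0.0660, 0)
  M1 = (+0.0660, +0.0660, 0)
  M2 = (+0.0660, -0.0660, 0)
  M3 = (-0.0660, -0.0660, 0)
rvec = (-0.5579, -0.2422, -0.0558), |rvec| = θ = 0.61076 rad = 34.994°
Rodrigues: sinθ=0.57349, 1−cosθ=0.18079; R = I + sinθ·[k]× + (1−cosθ)·[k]×²:
    [+0.97006 +0.11788 -0.21233]
    [+0.01309 +0.84764 +0.53041]
    [+0.24251 -0.51731 +0.82072]
t = (-0.0355, -0.0580, 0.4564) m
M0: Pc = R·M0+t = (-0.09174, -0.00292, +0.40625); u = 741.2·(-0.09174)/0.40625 + 308.8 = 141.4151, v = 455.9·(-0.00292)/0.40625 + 232.3 = 229.0235
M1: Pc = R·M1+t = (+0.03630, -0.00119, +0.43826); u = 741.2·(+0.03630)/0.43826 + 308.8 = 370.1985, v = 455.9·(-0.00119)/0.43826 + 232.3 = 231.0606
M2: Pc = R·M2+t = (+0.02074, -0.11308, +0.50655); u = 741.2·(+0.02074)/0.50655 + 308.8 = 339.1531, v = 455.9·(-0.11308)/0.50655 + 232.3 = 130.5261
M3: Pc = R·M3+t = (-0.10730, -0.11481, +0.47454); u = 741.2·(-0.10730)/0.47454 + 308.8 = 141.1967, v = 455.9·(-0.11481)/0.47454 + 232.3 = 122.0004

c0=(141.42, 229.02) c1=(370.20, 231.06) c2=(339.15, 130.53) c3=(141.20, 122.00)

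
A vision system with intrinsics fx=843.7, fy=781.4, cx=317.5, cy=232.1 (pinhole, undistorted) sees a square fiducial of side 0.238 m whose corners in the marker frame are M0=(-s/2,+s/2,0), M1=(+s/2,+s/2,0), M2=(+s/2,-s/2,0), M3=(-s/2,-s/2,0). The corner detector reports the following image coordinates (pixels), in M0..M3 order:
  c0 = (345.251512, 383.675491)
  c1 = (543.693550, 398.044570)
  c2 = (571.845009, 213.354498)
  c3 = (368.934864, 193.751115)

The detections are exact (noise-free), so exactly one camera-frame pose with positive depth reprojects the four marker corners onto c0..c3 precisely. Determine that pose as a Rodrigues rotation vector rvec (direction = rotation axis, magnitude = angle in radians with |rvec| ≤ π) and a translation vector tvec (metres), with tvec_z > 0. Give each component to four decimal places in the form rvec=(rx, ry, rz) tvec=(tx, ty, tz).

Intrinsics K: fx=843.7, fy=781.4, cx=317.5, cy=232.1
Marker side s = 0.238 m; corners in marker frame (Z=0):
  M0 = (-0.1190, +0.1190, 0)
  M1 = (+0.1190, +0.1190, 0)
  M2 = (+0.1190, -0.1190, 0)
  M3 = (-0.1190, -0.1190, 0)
Detected image corners:
  c0 = (345.251512, 383.675491) px
  c1 = (543.693550, 398.044570) px
  c2 = (571.845009, 213.354498) px
  c3 = (368.934864, 193.751115) px
Planar DLT: solve 8×8 A·h = b for H (H[2,2]=1):
  H  [+892.30896 -59.86260 +458.55114]
  H  [+103.23065 +818.80125 +298.51283]
  H  [+0.10767 +0.10746 +1.00000]
B = K⁻¹H; ‖b₁‖=1.027668, ‖b₂‖=1.027668; λ = 2/(‖b₁‖+‖b₂‖) = 0.973077, sign → tz>0 ⇒ λ=+0.973077
r₁ = λ·B[:,0] = (+0.98971,+0.09743,+0.10477); r₂ = λ·B[:,1] = (-0.10839,+0.98859,+0.10456)
r₃ = r₁×r₂ = (-0.09339,-0.11484,+0.98898); SVD([r₁ r₂ r₃]) → R = UVᵀ:
  R  [+0.98971 -0.10839 -0.09339]
  R  [+0.09743 +0.98859 -0.11484]
  R  [+0.10477 +0.10456 +0.98898]
t = (+0.16268, +0.08270, +0.97308) m
tr R = 2.967290; θ = arccos((tr R − 1)/2) = 0.181108 rad = 10.377°
axis k = ((R−Rᵀ)₃₂, (R−Rᵀ)₁₃, (R−Rᵀ)₂₁) / (2 sinθ) = (+0.609066, -0.550084, +0.571355)
rvec = θ·k = (+0.110307, -0.099624, +0.103477)

rvec=(0.1103, -0.0996, 0.1035) tvec=(0.1627, 0.0827, 0.9731)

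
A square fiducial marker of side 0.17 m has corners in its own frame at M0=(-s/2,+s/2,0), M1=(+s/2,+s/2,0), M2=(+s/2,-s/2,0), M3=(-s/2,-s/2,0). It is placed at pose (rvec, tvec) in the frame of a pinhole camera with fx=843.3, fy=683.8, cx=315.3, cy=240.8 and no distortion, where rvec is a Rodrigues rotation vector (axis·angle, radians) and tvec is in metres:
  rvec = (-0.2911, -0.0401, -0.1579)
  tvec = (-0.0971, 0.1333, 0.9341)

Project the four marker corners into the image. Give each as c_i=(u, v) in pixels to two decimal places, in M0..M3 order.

Intrinsics K: fx=843.3, fy=683.8, cx=315.3, cy=240.8
Marker side s = 0.17 m; corners in marker frame (Z=0):
  M0 = (-0.0850, +0.0850, 0)
  M1 = (+0.0850, +0.0850, 0)
  M2 = (+0.0850, -0.0850, 0)
  M3 = (-0.0850, -0.0850, 0)
rvec = (-0.2911, -0.0401, -0.1579), |rvec| = θ = 0.33359 rad = 19.113°
Rodrigues: sinθ=0.32743, 1−cosθ=0.05513; R = I + sinθ·[k]× + (1−cosθ)·[k]×²:
    [+0.98685 +0.16077 -0.01659]
    [-0.14921 +0.94567 +0.28887]
    [+0.06213 -0.28259 +0.95723]
t = (-0.0971, 0.1333, 0.9341) m
M0: Pc = R·M0+t = (-0.16732, +0.22636, +0.90480); u = 843.3·(-0.16732)/0.90480 + 315.3 = 159.3554, v = 683.8·(+0.22636)/0.90480 + 240.8 = 411.8746
M1: Pc = R·M1+t = (+0.00045, +0.20100, +0.91536); u = 843.3·(+0.00045)/0.91536 + 315.3 = 315.7127, v = 683.8·(+0.20100)/0.91536 + 240.8 = 390.9523
M2: Pc = R·M2+t = (-0.02688, +0.04024, +0.96340); u = 843.3·(-0.02688)/0.96340 + 315.3 = 291.7683, v = 683.8·(+0.04024)/0.96340 + 240.8 = 269.3583
M3: Pc = R·M3+t = (-0.19465, +0.06560, +0.95284); u = 843.3·(-0.19465)/0.95284 + 315.3 = 143.0290, v = 683.8·(+0.06560)/0.95284 + 240.8 = 287.8778

c0=(159.36, 411.87) c1=(315.71, 390.95) c2=(291.77, 269.36) c3=(143.03, 287.88)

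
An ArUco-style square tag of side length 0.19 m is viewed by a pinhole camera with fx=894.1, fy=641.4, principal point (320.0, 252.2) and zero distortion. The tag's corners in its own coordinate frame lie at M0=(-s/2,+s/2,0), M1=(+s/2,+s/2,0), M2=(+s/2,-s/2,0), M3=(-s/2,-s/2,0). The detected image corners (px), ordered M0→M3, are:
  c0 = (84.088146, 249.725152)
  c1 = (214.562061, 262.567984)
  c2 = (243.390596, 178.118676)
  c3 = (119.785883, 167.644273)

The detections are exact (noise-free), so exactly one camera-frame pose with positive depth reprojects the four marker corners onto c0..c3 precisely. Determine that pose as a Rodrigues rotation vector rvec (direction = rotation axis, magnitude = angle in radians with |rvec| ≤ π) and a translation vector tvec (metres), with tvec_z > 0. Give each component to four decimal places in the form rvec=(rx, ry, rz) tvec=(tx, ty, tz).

Intrinsics K: fx=894.1, fy=641.4, cx=320.0, cy=252.2
Marker side s = 0.19 m; corners in marker frame (Z=0):
  M0 = (-0.0950, +0.0950, 0)
  M1 = (+0.0950, +0.0950, 0)
  M2 = (+0.0950, -0.0950, 0)
  M3 = (-0.0950, -0.0950, 0)
Detected image corners:
  c0 = (84.088146, 249.725152) px
  c1 = (214.562061, 262.567984) px
  c2 = (243.390596, 178.118676) px
  c3 = (119.785883, 167.644273) px
Planar DLT: solve 8×8 A·h = b for H (H[2,2]=1):
  H  [+650.54003 -221.53271 +165.29392]
  H  [+38.41934 +371.34719 +213.22315]
  H  [-0.10609 -0.31153 +1.00000]
B = K⁻¹H; ‖b₁‖=0.779528, ‖b₂‖=0.779528; λ = 2/(‖b₁‖+‖b₂‖) = 1.282828, sign → tz>0 ⇒ λ=+1.282828
r₁ = λ·B[:,0] = (+0.98208,+0.13035,-0.13609); r₂ = λ·B[:,1] = (-0.17482,+0.89985,-0.39964)
r₃ = r₁×r₂ = (+0.07037,+0.41627,+0.90651); SVD([r₁ r₂ r₃]) → R = UVᵀ:
  R  [+0.98208 -0.17482 +0.07037]
  R  [+0.13035 +0.89985 +0.41627]
  R  [-0.13609 -0.39964 +0.90651]
t = (-0.22197, -0.07796, +1.28283) m
tr R = 2.788447; θ = arccos((tr R − 1)/2) = 0.464103 rad = 26.591°
axis k = ((R−Rᵀ)₃₂, (R−Rᵀ)₁₃, (R−Rᵀ)₂₁) / (2 sinθ) = (-0.911381, +0.230621, +0.340879)
rvec = θ·k = (-0.422975, +0.107032, +0.158203)

rvec=(-0.4230, 0.1070, 0.1582) tvec=(-0.2220, -0.0780, 1.2828)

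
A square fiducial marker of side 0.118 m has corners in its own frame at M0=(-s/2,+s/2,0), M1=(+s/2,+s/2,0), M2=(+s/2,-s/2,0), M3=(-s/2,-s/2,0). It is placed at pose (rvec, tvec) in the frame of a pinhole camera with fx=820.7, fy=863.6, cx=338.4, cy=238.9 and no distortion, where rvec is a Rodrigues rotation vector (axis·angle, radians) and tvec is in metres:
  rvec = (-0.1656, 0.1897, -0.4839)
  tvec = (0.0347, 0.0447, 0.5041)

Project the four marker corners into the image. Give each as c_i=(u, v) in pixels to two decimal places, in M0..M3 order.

Intrinsics K: fx=820.7, fy=863.6, cx=338.4, cy=238.9
Marker side s = 0.118 m; corners in marker frame (Z=0):
  M0 = (-0.0590, +0.0590, 0)
  M1 = (+0.0590, +0.0590, 0)
  M2 = (+0.0590, -0.0590, 0)
  M3 = (-0.0590, -0.0590, 0)
rvec = (-0.1656, 0.1897, -0.4839), |rvec| = θ = 0.54550 rad = 31.255°
Rodrigues: sinθ=0.51884, 1−cosθ=0.14513; R = I + sinθ·[k]× + (1−cosθ)·[k]×²:
    [+0.86824 +0.44493 +0.21951]
    [-0.47558 +0.87242 +0.11274]
    [-0.14135 -0.20228 +0.96907]
t = (0.0347, 0.0447, 0.5041) m
M0: Pc = R·M0+t = (+0.00972, +0.12423, +0.50051); u = 820.7·(+0.00972)/0.50051 + 338.4 = 354.3461, v = 863.6·(+0.12423)/0.50051 + 238.9 = 453.2567
M1: Pc = R·M1+t = (+0.11218, +0.06811, +0.48383); u = 820.7·(+0.11218)/0.48383 + 338.4 = 528.6834, v = 863.6·(+0.06811)/0.48383 + 238.9 = 360.4789
M2: Pc = R·M2+t = (+0.05968, -0.03483, +0.50769); u = 820.7·(+0.05968)/0.50769 + 338.4 = 434.8664, v = 863.6·(-0.03483)/0.50769 + 238.9 = 179.6503
M3: Pc = R·M3+t = (-0.04278, +0.02129, +0.52437); u = 820.7·(-0.04278)/0.52437 + 338.4 = 271.4488, v = 863.6·(+0.02129)/0.52437 + 238.9 = 273.9567

c0=(354.35, 453.26) c1=(528.68, 360.48) c2=(434.87, 179.65) c3=(271.45, 273.96)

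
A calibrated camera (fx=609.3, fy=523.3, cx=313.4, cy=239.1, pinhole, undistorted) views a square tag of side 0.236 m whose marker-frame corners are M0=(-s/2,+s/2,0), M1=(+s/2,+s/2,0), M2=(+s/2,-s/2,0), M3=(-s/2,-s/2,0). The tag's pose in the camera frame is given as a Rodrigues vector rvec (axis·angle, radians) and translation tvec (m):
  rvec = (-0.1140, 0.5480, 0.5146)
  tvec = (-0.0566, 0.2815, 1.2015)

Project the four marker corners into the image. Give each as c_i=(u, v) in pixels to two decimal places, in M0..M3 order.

Intrinsics K: fx=609.3, fy=523.3, cx=313.4, cy=239.1
Marker side s = 0.236 m; corners in marker frame (Z=0):
  M0 = (-0.1180, +0.1180, 0)
  M1 = (+0.1180, +0.1180, 0)
  M2 = (+0.1180, -0.1180, 0)
  M3 = (-0.1180, -0.1180, 0)
rvec = (-0.1140, 0.5480, 0.5146), |rvec| = θ = 0.76034 rad = 43.564°
Rodrigues: sinθ=0.68917, 1−cosθ=0.27540; R = I + sinθ·[k]× + (1−cosθ)·[k]×²:
    [+0.73079 -0.49619 +0.46876]
    [+0.43667 +0.86766 +0.23767]
    [-0.52465 +0.03101 +0.85075]
t = (-0.0566, 0.2815, 1.2015) m
M0: Pc = R·M0+t = (-0.20138, +0.33236, +1.26707); u = 609.3·(-0.20138)/1.26707 + 313.4 = 216.5595, v = 523.3·(+0.33236)/1.26707 + 239.1 = 376.3636
M1: Pc = R·M1+t = (-0.02892, +0.43541, +1.14325); u = 609.3·(-0.02892)/1.14325 + 313.4 = 297.9887, v = 523.3·(+0.43541)/1.14325 + 239.1 = 438.4007
M2: Pc = R·M2+t = (+0.08818, +0.23064, +1.13593); u = 609.3·(+0.08818)/1.13593 + 313.4 = 360.7009, v = 523.3·(+0.23064)/1.13593 + 239.1 = 345.3525
M3: Pc = R·M3+t = (-0.08428, +0.12759, +1.25975); u = 609.3·(-0.08428)/1.25975 + 313.4 = 272.6349, v = 523.3·(+0.12759)/1.25975 + 239.1 = 292.1005

c0=(216.56, 376.36) c1=(297.99, 438.40) c2=(360.70, 345.35) c3=(272.63, 292.10)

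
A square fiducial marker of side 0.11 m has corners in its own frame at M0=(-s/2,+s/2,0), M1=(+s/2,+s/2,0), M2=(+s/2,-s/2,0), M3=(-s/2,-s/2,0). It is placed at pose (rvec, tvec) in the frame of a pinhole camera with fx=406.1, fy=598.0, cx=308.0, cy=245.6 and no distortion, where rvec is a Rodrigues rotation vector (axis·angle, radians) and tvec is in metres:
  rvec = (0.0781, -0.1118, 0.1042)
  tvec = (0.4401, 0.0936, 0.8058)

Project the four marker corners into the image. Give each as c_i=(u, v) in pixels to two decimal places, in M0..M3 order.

Intrinsics K: fx=406.1, fy=598.0, cx=308.0, cy=245.6
Marker side s = 0.11 m; corners in marker frame (Z=0):
  M0 = (-0.0550, +0.0550, 0)
  M1 = (+0.0550, +0.0550, 0)
  M2 = (+0.0550, -0.0550, 0)
  M3 = (-0.0550, -0.0550, 0)
rvec = (0.0781, -0.1118, 0.1042), |rvec| = θ = 0.17163 rad = 9.834°
Rodrigues: sinθ=0.17079, 1−cosθ=0.01469; R = I + sinθ·[k]× + (1−cosθ)·[k]×²:
    [+0.98835 -0.10804 -0.10719]
    [+0.09933 +0.99154 -0.08353]
    [+0.11531 +0.07191 +0.99072]
t = (0.4401, 0.0936, 0.8058) m
M0: Pc = R·M0+t = (+0.37980, +0.14267, +0.80341); u = 406.1·(+0.37980)/0.80341 + 308.0 = 499.9762, v = 598.0·(+0.14267)/0.80341 + 245.6 = 351.7939
M1: Pc = R·M1+t = (+0.48852, +0.15360, +0.81610); u = 406.1·(+0.48852)/0.81610 + 308.0 = 551.0920, v = 598.0·(+0.15360)/0.81610 + 245.6 = 358.1500
M2: Pc = R·M2+t = (+0.50040, +0.04453, +0.80819); u = 406.1·(+0.50040)/0.80819 + 308.0 = 559.4431, v = 598.0·(+0.04453)/0.80819 + 245.6 = 278.5479
M3: Pc = R·M3+t = (+0.39168, +0.03360, +0.79550); u = 406.1·(+0.39168)/0.79550 + 308.0 = 507.9521, v = 598.0·(+0.03360)/0.79550 + 245.6 = 270.8593

c0=(499.98, 351.79) c1=(551.09, 358.15) c2=(559.44, 278.55) c3=(507.95, 270.86)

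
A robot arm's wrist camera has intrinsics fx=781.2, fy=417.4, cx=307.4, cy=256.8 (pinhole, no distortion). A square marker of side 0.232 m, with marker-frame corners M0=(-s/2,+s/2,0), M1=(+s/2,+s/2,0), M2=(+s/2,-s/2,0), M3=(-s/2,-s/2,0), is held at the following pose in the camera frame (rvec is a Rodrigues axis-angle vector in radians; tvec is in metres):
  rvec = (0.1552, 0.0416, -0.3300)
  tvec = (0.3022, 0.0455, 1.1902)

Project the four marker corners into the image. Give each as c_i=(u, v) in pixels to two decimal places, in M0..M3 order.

c0=(455.54, 322.41) c1=(600.28, 297.45) c2=(558.07, 221.02) c3=(409.76, 247.68)

Intrinsics K: fx=781.2, fy=417.4, cx=307.4, cy=256.8
Marker side s = 0.232 m; corners in marker frame (Z=0):
  M0 = (-0.1160, +0.1160, 0)
  M1 = (+0.1160, +0.1160, 0)
  M2 = (+0.1160, -0.1160, 0)
  M3 = (-0.1160, -0.1160, 0)
rvec = (0.1552, 0.0416, -0.3300), |rvec| = θ = 0.36704 rad = 21.030°
Rodrigues: sinθ=0.35885, 1−cosθ=0.06661; R = I + sinθ·[k]× + (1−cosθ)·[k]×²:
    [+0.94530 +0.32583 +0.01535]
    [-0.31945 +0.93425 -0.15853]
    [-0.06599 +0.14495 +0.98724]
t = (0.3022, 0.0455, 1.1902) m
M0: Pc = R·M0+t = (+0.23034, +0.19093, +1.21467); u = 781.2·(+0.23034)/1.21467 + 307.4 = 455.5413, v = 417.4·(+0.19093)/1.21467 + 256.8 = 322.4094
M1: Pc = R·M1+t = (+0.44965, +0.11682, +1.19936); u = 781.2·(+0.44965)/1.19936 + 307.4 = 600.2797, v = 417.4·(+0.11682)/1.19936 + 256.8 = 297.4545
M2: Pc = R·M2+t = (+0.37406, -0.09993, +1.16573); u = 781.2·(+0.37406)/1.16573 + 307.4 = 558.0708, v = 417.4·(-0.09993)/1.16573 + 256.8 = 221.0196
M3: Pc = R·M3+t = (+0.15475, -0.02582, +1.18104); u = 781.2·(+0.15475)/1.18104 + 307.4 = 409.7583, v = 417.4·(-0.02582)/1.18104 + 256.8 = 247.6758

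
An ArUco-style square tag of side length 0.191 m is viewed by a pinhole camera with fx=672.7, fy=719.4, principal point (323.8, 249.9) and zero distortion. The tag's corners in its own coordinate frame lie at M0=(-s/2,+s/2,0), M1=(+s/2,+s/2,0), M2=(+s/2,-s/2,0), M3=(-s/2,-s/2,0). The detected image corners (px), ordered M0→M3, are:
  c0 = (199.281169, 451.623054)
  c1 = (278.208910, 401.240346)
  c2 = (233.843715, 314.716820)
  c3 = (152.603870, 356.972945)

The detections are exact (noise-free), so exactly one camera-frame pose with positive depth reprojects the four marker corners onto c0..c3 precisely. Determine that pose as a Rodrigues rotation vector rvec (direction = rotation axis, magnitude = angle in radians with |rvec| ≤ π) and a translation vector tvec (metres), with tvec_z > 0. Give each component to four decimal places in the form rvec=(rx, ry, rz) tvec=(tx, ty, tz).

rvec=(-0.2725, -0.5638, -0.4673) tvec=(-0.2122, 0.2423, 1.3417)

Intrinsics K: fx=672.7, fy=719.4, cx=323.8, cy=249.9
Marker side s = 0.191 m; corners in marker frame (Z=0):
  M0 = (-0.0955, +0.0955, 0)
  M1 = (+0.0955, +0.0955, 0)
  M2 = (+0.0955, -0.0955, 0)
  M3 = (-0.0955, -0.0955, 0)
Detected image corners:
  c0 = (199.281169, 451.623054) px
  c1 = (278.208910, 401.240346) px
  c2 = (233.843715, 314.716820) px
  c3 = (152.603870, 356.972945) px
Planar DLT: solve 8×8 A·h = b for H (H[2,2]=1):
  H  [+510.87331 +218.70371 +217.40997]
  H  [-80.80066 +439.21214 +379.81277]
  H  [+0.42380 -0.08974 +1.00000]
B = K⁻¹H; ‖b₁‖=0.745307, ‖b₂‖=0.745307; λ = 2/(‖b₁‖+‖b₂‖) = 1.341729, sign → tz>0 ⇒ λ=+1.341729
r₁ = λ·B[:,0] = (+0.74525,-0.34822,+0.56863); r₂ = λ·B[:,1] = (+0.49417,+0.86099,-0.12041)
r₃ = r₁×r₂ = (-0.44765,+0.37073,+0.81374); SVD([r₁ r₂ r₃]) → R = UVᵀ:
  R  [+0.74525 +0.49417 -0.44765]
  R  [-0.34822 +0.86099 +0.37073]
  R  [+0.56863 -0.12041 +0.81374]
t = (-0.21220, +0.24230, +1.34173) m
tr R = 2.419975; θ = arccos((tr R − 1)/2) = 0.781316 rad = 44.766°
axis k = ((R−Rᵀ)₃₂, (R−Rᵀ)₁₃, (R−Rᵀ)₂₁) / (2 sinθ) = (-0.348715, -0.721569, -0.598110)
rvec = θ·k = (-0.272456, -0.563773, -0.467313)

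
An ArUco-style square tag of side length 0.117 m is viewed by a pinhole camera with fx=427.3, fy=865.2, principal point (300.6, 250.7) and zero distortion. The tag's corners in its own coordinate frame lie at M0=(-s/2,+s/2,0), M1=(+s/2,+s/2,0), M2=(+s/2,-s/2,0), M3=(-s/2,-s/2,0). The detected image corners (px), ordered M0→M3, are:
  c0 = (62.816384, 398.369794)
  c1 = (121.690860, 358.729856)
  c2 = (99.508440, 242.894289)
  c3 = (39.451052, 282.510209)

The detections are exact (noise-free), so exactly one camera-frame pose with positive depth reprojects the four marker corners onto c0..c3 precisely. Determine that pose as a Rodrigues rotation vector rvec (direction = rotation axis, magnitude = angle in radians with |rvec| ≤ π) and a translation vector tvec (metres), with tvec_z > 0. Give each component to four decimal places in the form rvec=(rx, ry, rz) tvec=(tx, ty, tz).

Intrinsics K: fx=427.3, fy=865.2, cx=300.6, cy=250.7
Marker side s = 0.117 m; corners in marker frame (Z=0):
  M0 = (-0.0585, +0.0585, 0)
  M1 = (+0.0585, +0.0585, 0)
  M2 = (+0.0585, -0.0585, 0)
  M3 = (-0.0585, -0.0585, 0)
Detected image corners:
  c0 = (62.816384, 398.369794) px
  c1 = (121.690860, 358.729856) px
  c2 = (99.508440, 242.894289) px
  c3 = (39.451052, 282.510209) px
Planar DLT: solve 8×8 A·h = b for H (H[2,2]=1):
  H  [+512.49657 +206.74069 +81.05859]
  H  [-321.71158 +1038.15598 +321.07197]
  H  [+0.05299 +0.14973 +1.00000]
B = K⁻¹H; ‖b₁‖=1.226057, ‖b₂‖=1.226057; λ = 2/(‖b₁‖+‖b₂‖) = 0.815623, sign → tz>0 ⇒ λ=+0.815623
r₁ = λ·B[:,0] = (+0.94784,-0.31580,+0.04322); r₂ = λ·B[:,1] = (+0.30871,+0.94328,+0.12212)
r₃ = r₁×r₂ = (-0.07933,-0.10241,+0.99157); SVD([r₁ r₂ r₃]) → R = UVᵀ:
  R  [+0.94784 +0.30871 -0.07933]
  R  [-0.31580 +0.94328 -0.10241]
  R  [+0.04322 +0.12212 +0.99157]
t = (-0.41906, +0.06634, +0.81562) m
tr R = 2.882698; θ = arccos((tr R − 1)/2) = 0.344191 rad = 19.721°
axis k = ((R−Rᵀ)₃₂, (R−Rᵀ)₁₃, (R−Rᵀ)₂₁) / (2 sinθ) = (+0.332699, -0.181594, -0.925384)
rvec = θ·k = (+0.114512, -0.062503, -0.318508)

rvec=(0.1145, -0.0625, -0.3185) tvec=(-0.4191, 0.0663, 0.8156)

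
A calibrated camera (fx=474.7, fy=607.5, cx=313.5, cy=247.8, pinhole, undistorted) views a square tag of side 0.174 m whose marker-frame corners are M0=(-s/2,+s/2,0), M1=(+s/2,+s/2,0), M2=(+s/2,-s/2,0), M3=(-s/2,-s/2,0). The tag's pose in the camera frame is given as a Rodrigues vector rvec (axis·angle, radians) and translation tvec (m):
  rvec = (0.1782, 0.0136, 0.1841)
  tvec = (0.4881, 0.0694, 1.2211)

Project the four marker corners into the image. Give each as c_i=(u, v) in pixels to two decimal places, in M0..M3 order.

c0=(462.03, 315.42) c1=(527.63, 331.06) c2=(545.50, 248.40) c3=(478.23, 232.32)

Intrinsics K: fx=474.7, fy=607.5, cx=313.5, cy=247.8
Marker side s = 0.174 m; corners in marker frame (Z=0):
  M0 = (-0.0870, +0.0870, 0)
  M1 = (+0.0870, +0.0870, 0)
  M2 = (+0.0870, -0.0870, 0)
  M3 = (-0.0870, -0.0870, 0)
rvec = (0.1782, 0.0136, 0.1841), |rvec| = θ = 0.25658 rad = 14.701°
Rodrigues: sinθ=0.25377, 1−cosθ=0.03274; R = I + sinθ·[k]× + (1−cosθ)·[k]×²:
    [+0.98305 -0.18088 +0.02976]
    [+0.18329 +0.96736 -0.17501]
    [+0.00286 +0.17750 +0.98412]
t = (0.4881, 0.0694, 1.2211) m
M0: Pc = R·M0+t = (+0.38684, +0.13761, +1.23629); u = 474.7·(+0.38684)/1.23629 + 313.5 = 462.0342, v = 607.5·(+0.13761)/1.23629 + 247.8 = 315.4217
M1: Pc = R·M1+t = (+0.55789, +0.16951, +1.23679); u = 474.7·(+0.55789)/1.23679 + 313.5 = 527.6266, v = 607.5·(+0.16951)/1.23679 + 247.8 = 331.0599
M2: Pc = R·M2+t = (+0.58936, +0.00119, +1.20591); u = 474.7·(+0.58936)/1.20591 + 313.5 = 545.5000, v = 607.5·(+0.00119)/1.20591 + 247.8 = 248.3977
M3: Pc = R·M3+t = (+0.41831, -0.03071, +1.20541); u = 474.7·(+0.41831)/1.20541 + 313.5 = 478.2343, v = 607.5·(-0.03071)/1.20541 + 247.8 = 232.3247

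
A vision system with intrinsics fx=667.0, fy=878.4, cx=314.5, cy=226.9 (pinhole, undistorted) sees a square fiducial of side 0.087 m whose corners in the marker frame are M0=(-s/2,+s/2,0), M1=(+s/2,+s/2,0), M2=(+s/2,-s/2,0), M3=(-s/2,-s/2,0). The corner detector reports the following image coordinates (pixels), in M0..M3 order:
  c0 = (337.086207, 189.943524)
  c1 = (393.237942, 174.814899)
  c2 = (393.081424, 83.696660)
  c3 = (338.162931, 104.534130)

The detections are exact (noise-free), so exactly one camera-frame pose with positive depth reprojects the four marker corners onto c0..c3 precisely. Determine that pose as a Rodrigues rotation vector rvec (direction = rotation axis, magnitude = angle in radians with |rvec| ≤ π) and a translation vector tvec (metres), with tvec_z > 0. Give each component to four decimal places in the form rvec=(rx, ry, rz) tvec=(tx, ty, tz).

rvec=(-0.2170, 0.7353, -0.0581) tvec=(0.0619, -0.0836, 0.8270)

Intrinsics K: fx=667.0, fy=878.4, cx=314.5, cy=226.9
Marker side s = 0.087 m; corners in marker frame (Z=0):
  M0 = (-0.0435, +0.0435, 0)
  M1 = (+0.0435, +0.0435, 0)
  M2 = (+0.0435, -0.0435, 0)
  M3 = (-0.0435, -0.0435, 0)
Detected image corners:
  c0 = (337.086207, 189.943524) px
  c1 = (393.237942, 174.814899) px
  c2 = (393.081424, 83.696660) px
  c3 = (338.162931, 104.534130) px
Planar DLT: solve 8×8 A·h = b for H (H[2,2]=1):
  H  [+347.11304 -101.21168 +364.43231]
  H  [-317.22951 +977.18955 +138.05627]
  H  [-0.79679 -0.26185 +1.00000]
B = K⁻¹H; ‖b₁‖=1.209136, ‖b₂‖=1.209136; λ = 2/(‖b₁‖+‖b₂‖) = 0.827037, sign → tz>0 ⇒ λ=+0.827037
r₁ = λ·B[:,0] = (+0.74111,-0.12846,-0.65898); r₂ = λ·B[:,1] = (-0.02339,+0.97599,-0.21656)
r₃ = r₁×r₂ = (+0.67097,+0.17591,+0.72032); SVD([r₁ r₂ r₃]) → R = UVᵀ:
  R  [+0.74111 -0.02339 +0.67097]
  R  [-0.12846 +0.97599 +0.17591]
  R  [-0.65898 -0.21656 +0.72032]
t = (+0.06191, -0.08365, +0.82704) m
tr R = 2.437419; θ = arccos((tr R − 1)/2) = 0.768852 rad = 44.052°
axis k = ((R−Rᵀ)₃₂, (R−Rᵀ)₁₃, (R−Rᵀ)₂₁) / (2 sinθ) = (-0.282222, +0.956369, -0.075559)
rvec = θ·k = (-0.216987, +0.735306, -0.058094)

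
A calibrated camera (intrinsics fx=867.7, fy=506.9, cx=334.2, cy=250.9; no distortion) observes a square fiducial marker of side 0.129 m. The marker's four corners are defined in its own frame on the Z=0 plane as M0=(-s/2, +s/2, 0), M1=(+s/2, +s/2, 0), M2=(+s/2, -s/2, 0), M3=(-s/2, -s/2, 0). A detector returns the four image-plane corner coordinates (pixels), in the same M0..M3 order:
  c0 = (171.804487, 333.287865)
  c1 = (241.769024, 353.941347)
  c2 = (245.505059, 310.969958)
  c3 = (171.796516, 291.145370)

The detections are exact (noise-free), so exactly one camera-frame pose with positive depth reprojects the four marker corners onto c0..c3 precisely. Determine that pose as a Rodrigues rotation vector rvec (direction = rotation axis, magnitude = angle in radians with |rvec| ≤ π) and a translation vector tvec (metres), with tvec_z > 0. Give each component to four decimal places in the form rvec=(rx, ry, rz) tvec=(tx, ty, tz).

rvec=(0.4719, 0.5127, 0.2263) tvec=(-0.1805, 0.1742, 1.2303)

Intrinsics K: fx=867.7, fy=506.9, cx=334.2, cy=250.9
Marker side s = 0.129 m; corners in marker frame (Z=0):
  M0 = (-0.0645, +0.0645, 0)
  M1 = (+0.0645, +0.0645, 0)
  M2 = (+0.0645, -0.0645, 0)
  M3 = (-0.0645, -0.0645, 0)
Detected image corners:
  c0 = (171.804487, 333.287865) px
  c1 = (241.769024, 353.941347) px
  c2 = (245.505059, 310.969958) px
  c3 = (171.796516, 291.145370) px
Planar DLT: solve 8×8 A·h = b for H (H[2,2]=1):
  H  [+486.09715 +67.96276 +206.90977]
  H  [+47.71930 +457.22339 +322.65733]
  H  [-0.33895 +0.39522 +1.00000]
B = K⁻¹H; ‖b₁‖=0.812791, ‖b₂‖=0.812791; λ = 2/(‖b₁‖+‖b₂‖) = 1.230329, sign → tz>0 ⇒ λ=+1.230329
r₁ = λ·B[:,0] = (+0.84986,+0.32223,-0.41701); r₂ = λ·B[:,1] = (-0.09092,+0.86907,+0.48625)
r₃ = r₁×r₂ = (+0.51910,-0.37534,+0.76789); SVD([r₁ r₂ r₃]) → R = UVᵀ:
  R  [+0.84986 -0.09092 +0.51910]
  R  [+0.32223 +0.86907 -0.37534]
  R  [-0.41701 +0.48625 +0.76789]
t = (-0.18049, +0.17417, +1.23033) m
tr R = 2.486827; θ = arccos((tr R − 1)/2) = 0.732637 rad = 41.977°
axis k = ((R−Rᵀ)₃₂, (R−Rᵀ)₁₃, (R−Rᵀ)₂₁) / (2 sinθ) = (+0.644100, +0.699815, +0.308859)
rvec = θ·k = (+0.471892, +0.512710, +0.226282)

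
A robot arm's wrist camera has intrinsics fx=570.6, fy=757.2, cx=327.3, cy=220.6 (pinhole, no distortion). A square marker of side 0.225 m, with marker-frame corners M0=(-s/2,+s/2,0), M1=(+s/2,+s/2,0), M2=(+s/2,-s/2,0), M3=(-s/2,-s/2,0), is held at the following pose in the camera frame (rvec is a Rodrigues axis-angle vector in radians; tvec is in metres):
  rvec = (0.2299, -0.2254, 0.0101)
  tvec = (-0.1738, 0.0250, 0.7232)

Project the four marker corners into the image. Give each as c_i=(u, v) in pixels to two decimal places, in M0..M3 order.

c0=(100.57, 363.28) c1=(277.03, 350.57) c2=(279.84, 130.19) c3=(90.32, 127.45)

Intrinsics K: fx=570.6, fy=757.2, cx=327.3, cy=220.6
Marker side s = 0.225 m; corners in marker frame (Z=0):
  M0 = (-0.1125, +0.1125, 0)
  M1 = (+0.1125, +0.1125, 0)
  M2 = (+0.1125, -0.1125, 0)
  M3 = (-0.1125, -0.1125, 0)
rvec = (0.2299, -0.2254, 0.0101), |rvec| = θ = 0.32212 rad = 18.456°
Rodrigues: sinθ=0.31658, 1−cosθ=0.05143; R = I + sinθ·[k]× + (1−cosθ)·[k]×²:
    [+0.97477 -0.03561 -0.22037]
    [-0.01576 +0.97375 -0.22707]
    [+0.22267 +0.22482 +0.94862]
t = (-0.1738, 0.0250, 0.7232) m
M0: Pc = R·M0+t = (-0.28747, +0.13632, +0.72344); u = 570.6·(-0.28747)/0.72344 + 327.3 = 100.5656, v = 757.2·(+0.13632)/0.72344 + 220.6 = 363.2812
M1: Pc = R·M1+t = (-0.06815, +0.13277, +0.77354); u = 570.6·(-0.06815)/0.77354 + 327.3 = 277.0330, v = 757.2·(+0.13277)/0.77354 + 220.6 = 350.5688
M2: Pc = R·M2+t = (-0.06013, -0.08632, +0.72296); u = 570.6·(-0.06013)/0.72296 + 327.3 = 279.8401, v = 757.2·(-0.08632)/0.72296 + 220.6 = 130.1918
M3: Pc = R·M3+t = (-0.27945, -0.08277, +0.67286); u = 570.6·(-0.27945)/0.67286 + 327.3 = 90.3154, v = 757.2·(-0.08277)/0.67286 + 220.6 = 127.4504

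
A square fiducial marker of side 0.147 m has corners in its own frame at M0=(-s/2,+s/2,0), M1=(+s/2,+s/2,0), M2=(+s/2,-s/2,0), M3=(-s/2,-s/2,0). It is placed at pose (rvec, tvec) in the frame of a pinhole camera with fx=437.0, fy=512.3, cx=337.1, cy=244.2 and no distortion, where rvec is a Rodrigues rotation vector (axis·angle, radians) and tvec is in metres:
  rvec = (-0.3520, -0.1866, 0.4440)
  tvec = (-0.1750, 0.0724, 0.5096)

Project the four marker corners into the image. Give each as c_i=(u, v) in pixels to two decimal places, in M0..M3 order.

Intrinsics K: fx=437.0, fy=512.3, cx=337.1, cy=244.2
Marker side s = 0.147 m; corners in marker frame (Z=0):
  M0 = (-0.0735, +0.0735, 0)
  M1 = (+0.0735, +0.0735, 0)
  M2 = (+0.0735, -0.0735, 0)
  M3 = (-0.0735, -0.0735, 0)
rvec = (-0.3520, -0.1866, 0.4440), |rvec| = θ = 0.59654 rad = 34.179°
Rodrigues: sinθ=0.56178, 1−cosθ=0.17272; R = I + sinθ·[k]× + (1−cosθ)·[k]×²:
    [+0.88742 -0.38625 -0.25158]
    [+0.45001 +0.84418 +0.29128]
    [+0.09987 -0.37170 +0.92296]
t = (-0.1750, 0.0724, 0.5096) m
M0: Pc = R·M0+t = (-0.26861, +0.10137, +0.47494); u = 437.0·(-0.26861)/0.47494 + 337.1 = 89.9426, v = 512.3·(+0.10137)/0.47494 + 244.2 = 353.5462
M1: Pc = R·M1+t = (-0.13816, +0.16752, +0.48962); u = 437.0·(-0.13816)/0.48962 + 337.1 = 213.7847, v = 512.3·(+0.16752)/0.48962 + 244.2 = 419.4830
M2: Pc = R·M2+t = (-0.08139, +0.04343, +0.54426); u = 437.0·(-0.08139)/0.54426 + 337.1 = 271.7540, v = 512.3·(+0.04343)/0.54426 + 244.2 = 285.0780
M3: Pc = R·M3+t = (-0.21184, -0.02272, +0.52958); u = 437.0·(-0.21184)/0.52958 + 337.1 = 162.2966, v = 512.3·(-0.02272)/0.52958 + 244.2 = 222.2181

c0=(89.94, 353.55) c1=(213.78, 419.48) c2=(271.75, 285.08) c3=(162.30, 222.22)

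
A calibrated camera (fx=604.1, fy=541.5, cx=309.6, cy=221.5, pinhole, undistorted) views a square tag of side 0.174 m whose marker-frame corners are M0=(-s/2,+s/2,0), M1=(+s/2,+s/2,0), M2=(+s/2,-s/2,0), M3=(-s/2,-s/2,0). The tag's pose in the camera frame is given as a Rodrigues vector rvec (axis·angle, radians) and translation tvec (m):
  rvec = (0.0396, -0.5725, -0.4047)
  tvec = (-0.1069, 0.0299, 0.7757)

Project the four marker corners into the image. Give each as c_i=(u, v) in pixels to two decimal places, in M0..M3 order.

c0=(194.25, 325.90) c1=(303.09, 271.30) c2=(255.88, 165.52) c3=(137.20, 208.78)

Intrinsics K: fx=604.1, fy=541.5, cx=309.6, cy=221.5
Marker side s = 0.174 m; corners in marker frame (Z=0):
  M0 = (-0.0870, +0.0870, 0)
  M1 = (+0.0870, +0.0870, 0)
  M2 = (+0.0870, -0.0870, 0)
  M3 = (-0.0870, -0.0870, 0)
rvec = (0.0396, -0.5725, -0.4047), |rvec| = θ = 0.70222 rad = 40.234°
Rodrigues: sinθ=0.64591, 1−cosθ=0.23659; R = I + sinθ·[k]× + (1−cosθ)·[k]×²:
    [+0.76417 +0.36137 -0.53429]
    [-0.38313 +0.92067 +0.07474]
    [+0.51891 +0.14759 +0.84199]
t = (-0.1069, 0.0299, 0.7757) m
M0: Pc = R·M0+t = (-0.14194, +0.14333, +0.74340); u = 604.1·(-0.14194)/0.74340 + 309.6 = 194.2539, v = 541.5·(+0.14333)/0.74340 + 221.5 = 325.9038
M1: Pc = R·M1+t = (-0.00898, +0.07667, +0.83368); u = 604.1·(-0.00898)/0.83368 + 309.6 = 303.0943, v = 541.5·(+0.07667)/0.83368 + 221.5 = 271.2965
M2: Pc = R·M2+t = (-0.07186, -0.08353, +0.80800); u = 604.1·(-0.07186)/0.80800 + 309.6 = 255.8765, v = 541.5·(-0.08353)/0.80800 + 221.5 = 165.5207
M3: Pc = R·M3+t = (-0.20482, -0.01687, +0.71772); u = 604.1·(-0.20482)/0.71772 + 309.6 = 137.2016, v = 541.5·(-0.01687)/0.71772 + 221.5 = 208.7751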